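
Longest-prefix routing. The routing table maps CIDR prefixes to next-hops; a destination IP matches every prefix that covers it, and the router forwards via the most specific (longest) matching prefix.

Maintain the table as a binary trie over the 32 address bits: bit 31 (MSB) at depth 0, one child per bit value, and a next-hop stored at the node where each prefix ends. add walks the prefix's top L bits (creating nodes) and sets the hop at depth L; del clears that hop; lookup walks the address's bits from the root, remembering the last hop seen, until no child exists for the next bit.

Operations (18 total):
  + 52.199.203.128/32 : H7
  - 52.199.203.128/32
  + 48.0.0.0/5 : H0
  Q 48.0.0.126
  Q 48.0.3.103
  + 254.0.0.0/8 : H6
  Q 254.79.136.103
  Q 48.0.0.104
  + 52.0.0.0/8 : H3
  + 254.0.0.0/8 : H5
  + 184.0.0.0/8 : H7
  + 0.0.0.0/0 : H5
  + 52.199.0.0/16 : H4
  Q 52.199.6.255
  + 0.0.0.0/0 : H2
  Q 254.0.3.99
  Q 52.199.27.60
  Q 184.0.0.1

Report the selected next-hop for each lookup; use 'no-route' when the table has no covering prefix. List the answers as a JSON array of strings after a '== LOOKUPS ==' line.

Process each operation:
  + 52.199.203.128/32 (H7) depth=32
  del 52.199.203.128/32 (clear depth 32)
  + 48.0.0.0/5 (H0) depth=5
  lookup 48.0.0.126: bits 00110 walk d0:-→d1:-→d2:-→d3:-→d4:-→d5:H0 -> H0
  lookup 48.0.3.103: bits 00110 walk d0:-→d1:-→d2:-→d3:-→d4:-→d5:H0 -> H0
  + 254.0.0.0/8 (H6) depth=8
  lookup 254.79.136.103: bits 11111110 walk d0:-→d1:-→d2:-→d3:-→d4:-→d5:-→d6:-→d7:-→d8:H6 -> H6
  lookup 48.0.0.104: bits 00110 walk d0:-→d1:-→d2:-→d3:-→d4:-→d5:H0 -> H0
  + 52.0.0.0/8 (H3) depth=8
  + 254.0.0.0/8 (H5) depth=8
  + 184.0.0.0/8 (H7) depth=8
  + 0.0.0.0/0 (H5) depth=0
  + 52.199.0.0/16 (H4) depth=16
  lookup 52.199.6.255: bits 0011010011000111 walk d0:H5→d1:-→d2:-→d3:-→d4:-→d5:H0→d6:-→d7:-→d8:H3→d9:-→d10:-→d11:-→d12:-→d13:-→d14:-→d15:-→d16:H4 -> H4
  + 0.0.0.0/0 (H2) depth=0
  lookup 254.0.3.99: bits 11111110 walk d0:H2→d1:-→d2:-→d3:-→d4:-→d5:-→d6:-→d7:-→d8:H5 -> H5
  lookup 52.199.27.60: bits 0011010011000111 walk d0:H2→d1:-→d2:-→d3:-→d4:-→d5:H0→d6:-→d7:-→d8:H3→d9:-→d10:-→d11:-→d12:-→d13:-→d14:-→d15:-→d16:H4 -> H4
  lookup 184.0.0.1: bits 10111000 walk d0:H2→d1:-→d2:-→d3:-→d4:-→d5:-→d6:-→d7:-→d8:H7 -> H7

== LOOKUPS ==
["H0","H0","H6","H0","H4","H5","H4","H7"]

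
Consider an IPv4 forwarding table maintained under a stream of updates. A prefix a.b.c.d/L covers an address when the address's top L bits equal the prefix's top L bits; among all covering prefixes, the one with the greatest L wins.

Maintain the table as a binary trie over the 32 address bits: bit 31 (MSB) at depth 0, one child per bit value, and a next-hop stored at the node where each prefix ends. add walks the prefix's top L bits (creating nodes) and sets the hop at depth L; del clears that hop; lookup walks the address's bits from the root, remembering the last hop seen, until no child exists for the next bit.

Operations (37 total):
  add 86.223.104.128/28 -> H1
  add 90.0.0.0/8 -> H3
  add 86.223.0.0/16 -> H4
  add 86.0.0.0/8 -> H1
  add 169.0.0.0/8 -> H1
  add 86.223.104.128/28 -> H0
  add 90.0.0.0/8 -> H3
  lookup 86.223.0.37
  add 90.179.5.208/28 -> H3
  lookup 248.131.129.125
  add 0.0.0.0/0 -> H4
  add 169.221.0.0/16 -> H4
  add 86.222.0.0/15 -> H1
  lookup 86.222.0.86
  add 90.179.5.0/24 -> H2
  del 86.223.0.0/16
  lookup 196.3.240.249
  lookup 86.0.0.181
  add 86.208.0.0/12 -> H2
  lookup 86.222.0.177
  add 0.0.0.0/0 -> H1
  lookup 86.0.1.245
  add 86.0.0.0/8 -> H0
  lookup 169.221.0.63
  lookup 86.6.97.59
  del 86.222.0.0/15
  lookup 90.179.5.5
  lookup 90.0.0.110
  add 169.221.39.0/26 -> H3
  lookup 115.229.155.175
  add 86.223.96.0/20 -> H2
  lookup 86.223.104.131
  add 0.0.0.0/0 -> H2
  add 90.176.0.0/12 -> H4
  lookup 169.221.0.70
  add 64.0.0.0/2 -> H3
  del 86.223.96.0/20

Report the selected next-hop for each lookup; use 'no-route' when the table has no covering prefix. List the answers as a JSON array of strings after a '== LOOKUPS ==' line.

Process each operation:
  add 86.223.104.128/28 -> H1 at depth 28
  add 90.0.0.0/8 -> H3 at depth 8
  add 86.223.0.0/16 -> H4 at depth 16
  add 86.0.0.0/8 -> H1 at depth 8
  add 169.0.0.0/8 -> H1 at depth 8
  add 86.223.104.128/28 -> H0 at depth 28
  add 90.0.0.0/8 -> H3 at depth 8
  Q 86.223.0.37: descend 01010110110111110 ; hops seen [H1,H4] ; pick H4
  add 90.179.5.208/28 -> H3 at depth 28
  Q 248.131.129.125: descend 1 ; hops seen [∅] ; pick no-route
  add 0.0.0.0/0 -> H4 at depth 0
  add 169.221.0.0/16 -> H4 at depth 16
  add 86.222.0.0/15 -> H1 at depth 15
  Q 86.222.0.86: descend 010101101101111 ; hops seen [H4,H1,H1] ; pick H1
  add 90.179.5.0/24 -> H2 at depth 24
  del 86.223.0.0/16 (clear depth 16)
  Q 196.3.240.249: descend 1 ; hops seen [H4] ; pick H4
  Q 86.0.0.181: descend 01010110 ; hops seen [H4,H1] ; pick H1
  add 86.208.0.0/12 -> H2 at depth 12
  Q 86.222.0.177: descend 010101101101111 ; hops seen [H4,H1,H2,H1] ; pick H1
  add 0.0.0.0/0 -> H1 at depth 0
  Q 86.0.1.245: descend 01010110 ; hops seen [H1,H1] ; pick H1
  add 86.0.0.0/8 -> H0 at depth 8
  Q 169.221.0.63: descend 1010100111011101 ; hops seen [H1,H1,H4] ; pick H4
  Q 86.6.97.59: descend 01010110 ; hops seen [H1,H0] ; pick H0
  del 86.222.0.0/15 (clear depth 15)
  Q 90.179.5.5: descend 010110101011001100000101 ; hops seen [H1,H3,H2] ; pick H2
  Q 90.0.0.110: descend 01011010 ; hops seen [H1,H3] ; pick H3
  add 169.221.39.0/26 -> H3 at depth 26
  Q 115.229.155.175: descend 01 ; hops seen [H1] ; pick H1
  add 86.223.96.0/20 -> H2 at depth 20
  Q 86.223.104.131: descend 0101011011011111011010001000 ; hops seen [H1,H0,H2,H2,H0] ; pick H0
  add 0.0.0.0/0 -> H2 at depth 0
  add 90.176.0.0/12 -> H4 at depth 12
  Q 169.221.0.70: descend 101010011101110100 ; hops seen [H2,H1,H4] ; pick H4
  add 64.0.0.0/2 -> H3 at depth 2
  del 86.223.96.0/20 (clear depth 20)

== LOOKUPS ==
["H4","no-route","H1","H4","H1","H1","H1","H4","H0","H2","H3","H1","H0","H4"]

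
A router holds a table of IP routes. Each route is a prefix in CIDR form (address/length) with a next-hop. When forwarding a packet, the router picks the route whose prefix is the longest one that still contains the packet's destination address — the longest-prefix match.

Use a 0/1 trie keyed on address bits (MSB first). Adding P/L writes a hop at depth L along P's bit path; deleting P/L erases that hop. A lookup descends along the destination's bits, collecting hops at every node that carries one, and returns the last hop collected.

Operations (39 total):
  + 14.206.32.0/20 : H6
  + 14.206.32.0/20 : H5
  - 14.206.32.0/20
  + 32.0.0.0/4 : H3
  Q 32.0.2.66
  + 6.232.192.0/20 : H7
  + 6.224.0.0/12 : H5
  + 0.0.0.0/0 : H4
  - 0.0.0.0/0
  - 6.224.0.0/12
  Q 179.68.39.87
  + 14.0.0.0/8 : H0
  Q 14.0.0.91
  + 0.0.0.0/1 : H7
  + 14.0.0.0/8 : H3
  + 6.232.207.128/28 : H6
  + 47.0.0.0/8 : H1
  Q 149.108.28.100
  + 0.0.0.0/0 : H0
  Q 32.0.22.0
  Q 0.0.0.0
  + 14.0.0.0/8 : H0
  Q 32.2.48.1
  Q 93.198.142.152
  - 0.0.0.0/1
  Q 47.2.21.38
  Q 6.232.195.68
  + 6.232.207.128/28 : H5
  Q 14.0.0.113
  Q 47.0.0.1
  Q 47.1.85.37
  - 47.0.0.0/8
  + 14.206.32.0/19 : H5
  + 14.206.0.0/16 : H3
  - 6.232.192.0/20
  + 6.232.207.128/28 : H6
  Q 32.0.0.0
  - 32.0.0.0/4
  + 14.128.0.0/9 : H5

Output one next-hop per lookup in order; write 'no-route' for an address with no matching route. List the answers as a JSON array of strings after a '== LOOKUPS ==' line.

Process each operation:
  + 14.206.32.0/20 (H6) depth=20
  + 14.206.32.0/20 (H5) depth=20
  - 14.206.32.0/20 clear@20
  + 32.0.0.0/4 (H3) depth=4
  ? 32.0.2.66  path d0:-→d1:-→d2:-→d3:-→d4:H3  best=H3
  + 6.232.192.0/20 (H7) depth=20
  + 6.224.0.0/12 (H5) depth=12
  + 0.0.0.0/0 (H4) depth=0
  - 0.0.0.0/0 clear@0
  - 6.224.0.0/12 clear@12
  ? 179.68.39.87  path d0:-  best=no-route
  + 14.0.0.0/8 (H0) depth=8
  ? 14.0.0.91  path d0:-→d1:-→d2:-→d3:-→d4:-→d5:-→d6:-→d7:-→d8:H0  best=H0
  + 0.0.0.0/1 (H7) depth=1
  + 14.0.0.0/8 (H3) depth=8
  + 6.232.207.128/28 (H6) depth=28
  + 47.0.0.0/8 (H1) depth=8
  ? 149.108.28.100  path d0:-  best=no-route
  + 0.0.0.0/0 (H0) depth=0
  ? 32.0.22.0  path d0:H0→d1:H7→d2:-→d3:-→d4:H3  best=H3
  ? 0.0.0.0  path d0:H0→d1:H7→d2:-→d3:-→d4:-→d5:-  best=H7
  + 14.0.0.0/8 (H0) depth=8
  ? 32.2.48.1  path d0:H0→d1:H7→d2:-→d3:-→d4:H3  best=H3
  ? 93.198.142.152  path d0:H0→d1:H7  best=H7
  - 0.0.0.0/1 clear@1
  ? 47.2.21.38  path d0:H0→d1:-→d2:-→d3:-→d4:H3→d5:-→d6:-→d7:-→d8:H1  best=H1
  ? 6.232.195.68  path d0:H0→d1:-→d2:-→d3:-→d4:-→d5:-→d6:-→d7:-→d8:-→d9:-→d10:-→d11:-→d12:-→d13:-→d14:-→d15:-→d16:-→d17:-→d18:-→d19:-→d20:H7  best=H7
  + 6.232.207.128/28 (H5) depth=28
  ? 14.0.0.113  path d0:H0→d1:-→d2:-→d3:-→d4:-→d5:-→d6:-→d7:-→d8:H0  best=H0
  ? 47.0.0.1  path d0:H0→d1:-→d2:-→d3:-→d4:H3→d5:-→d6:-→d7:-→d8:H1  best=H1
  ? 47.1.85.37  path d0:H0→d1:-→d2:-→d3:-→d4:H3→d5:-→d6:-→d7:-→d8:H1  best=H1
  - 47.0.0.0/8 clear@8
  + 14.206.32.0/19 (H5) depth=19
  + 14.206.0.0/16 (H3) depth=16
  - 6.232.192.0/20 clear@20
  + 6.232.207.128/28 (H6) depth=28
  ? 32.0.0.0  path d0:H0→d1:-→d2:-→d3:-→d4:H3  best=H3
  - 32.0.0.0/4 clear@4
  + 14.128.0.0/9 (H5) depth=9

== LOOKUPS ==
["H3","no-route","H0","no-route","H3","H7","H3","H7","H1","H7","H0","H1","H1","H3"]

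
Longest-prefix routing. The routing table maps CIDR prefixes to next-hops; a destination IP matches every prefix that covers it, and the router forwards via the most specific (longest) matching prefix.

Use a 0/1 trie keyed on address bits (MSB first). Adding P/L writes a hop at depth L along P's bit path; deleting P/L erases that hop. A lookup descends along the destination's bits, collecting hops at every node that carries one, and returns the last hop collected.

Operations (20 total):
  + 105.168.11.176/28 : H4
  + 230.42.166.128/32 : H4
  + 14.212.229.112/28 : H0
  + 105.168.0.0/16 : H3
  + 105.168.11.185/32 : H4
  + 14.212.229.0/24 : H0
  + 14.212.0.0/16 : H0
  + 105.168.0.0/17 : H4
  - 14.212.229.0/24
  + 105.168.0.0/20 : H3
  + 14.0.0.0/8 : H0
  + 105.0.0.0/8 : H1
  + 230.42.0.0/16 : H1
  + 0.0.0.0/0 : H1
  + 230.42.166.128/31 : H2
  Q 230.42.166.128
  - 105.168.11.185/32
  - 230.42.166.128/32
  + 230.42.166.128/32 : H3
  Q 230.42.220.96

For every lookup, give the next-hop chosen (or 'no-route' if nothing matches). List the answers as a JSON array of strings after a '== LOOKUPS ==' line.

Process each operation:
  + 105.168.11.176/28 (H4) depth=28
  + 230.42.166.128/32 (H4) depth=32
  + 14.212.229.112/28 (H0) depth=28
  + 105.168.0.0/16 (H3) depth=16
  + 105.168.11.185/32 (H4) depth=32
  + 14.212.229.0/24 (H0) depth=24
  + 14.212.0.0/16 (H0) depth=16
  + 105.168.0.0/17 (H4) depth=17
  del 14.212.229.0/24 (clear depth 24)
  + 105.168.0.0/20 (H3) depth=20
  + 14.0.0.0/8 (H0) depth=8
  + 105.0.0.0/8 (H1) depth=8
  + 230.42.0.0/16 (H1) depth=16
  + 0.0.0.0/0 (H1) depth=0
  + 230.42.166.128/31 (H2) depth=31
  Q 230.42.166.128: descend 11100110001010101010011010000000 ; hops seen [H1,H1,H2,H4] ; pick H4
  del 105.168.11.185/32 (clear depth 32)
  del 230.42.166.128/32 (clear depth 32)
  + 230.42.166.128/32 (H3) depth=32
  Q 230.42.220.96: descend 11100110001010101 ; hops seen [H1,H1] ; pick H1

== LOOKUPS ==
["H4","H1"]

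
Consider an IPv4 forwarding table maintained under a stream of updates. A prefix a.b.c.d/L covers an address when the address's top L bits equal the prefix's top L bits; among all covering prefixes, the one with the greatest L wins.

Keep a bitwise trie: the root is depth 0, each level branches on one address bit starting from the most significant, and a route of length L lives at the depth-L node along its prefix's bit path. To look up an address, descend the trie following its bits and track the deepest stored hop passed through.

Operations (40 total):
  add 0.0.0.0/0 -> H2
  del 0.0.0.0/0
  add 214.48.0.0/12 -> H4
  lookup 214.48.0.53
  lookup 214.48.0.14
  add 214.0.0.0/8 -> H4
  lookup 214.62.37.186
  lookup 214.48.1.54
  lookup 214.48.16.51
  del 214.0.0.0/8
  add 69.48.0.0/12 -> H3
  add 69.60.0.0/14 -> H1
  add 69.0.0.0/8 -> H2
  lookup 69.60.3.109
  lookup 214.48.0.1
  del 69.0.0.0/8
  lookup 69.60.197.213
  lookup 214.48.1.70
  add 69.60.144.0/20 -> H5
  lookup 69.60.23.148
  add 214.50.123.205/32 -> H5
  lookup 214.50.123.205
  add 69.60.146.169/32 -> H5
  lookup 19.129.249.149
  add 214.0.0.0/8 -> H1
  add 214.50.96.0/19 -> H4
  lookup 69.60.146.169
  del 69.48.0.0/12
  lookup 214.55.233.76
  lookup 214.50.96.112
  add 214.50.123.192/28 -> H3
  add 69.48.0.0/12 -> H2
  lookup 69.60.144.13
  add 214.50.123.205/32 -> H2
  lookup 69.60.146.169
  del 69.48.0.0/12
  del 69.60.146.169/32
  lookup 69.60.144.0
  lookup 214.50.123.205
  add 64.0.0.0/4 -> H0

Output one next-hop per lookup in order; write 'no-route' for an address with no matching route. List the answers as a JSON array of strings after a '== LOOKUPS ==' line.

Process each operation:
  add 0.0.0.0/0 -> H2 at depth 0
  del 0.0.0.0/0 (clear depth 0)
  add 214.48.0.0/12 -> H4 at depth 12
  ? 214.48.0.53  path d0:-→d1:-→d2:-→d3:-→d4:-→d5:-→d6:-→d7:-→d8:-→d9:-→d10:-→d11:-→d12:H4  best=H4
  ? 214.48.0.14  path d0:-→d1:-→d2:-→d3:-→d4:-→d5:-→d6:-→d7:-→d8:-→d9:-→d10:-→d11:-→d12:H4  best=H4
  add 214.0.0.0/8 -> H4 at depth 8
  ? 214.62.37.186  path d0:-→d1:-→d2:-→d3:-→d4:-→d5:-→d6:-→d7:-→d8:H4→d9:-→d10:-→d11:-→d12:H4  best=H4
  ? 214.48.1.54  path d0:-→d1:-→d2:-→d3:-→d4:-→d5:-→d6:-→d7:-→d8:H4→d9:-→d10:-→d11:-→d12:H4  best=H4
  ? 214.48.16.51  path d0:-→d1:-→d2:-→d3:-→d4:-→d5:-→d6:-→d7:-→d8:H4→d9:-→d10:-→d11:-→d12:H4  best=H4
  del 214.0.0.0/8 (clear depth 8)
  add 69.48.0.0/12 -> H3 at depth 12
  add 69.60.0.0/14 -> H1 at depth 14
  add 69.0.0.0/8 -> H2 at depth 8
  ? 69.60.3.109  path d0:-→d1:-→d2:-→d3:-→d4:-→d5:-→d6:-→d7:-→d8:H2→d9:-→d10:-→d11:-→d12:H3→d13:-→d14:H1  best=H1
  ? 214.48.0.1  path d0:-→d1:-→d2:-→d3:-→d4:-→d5:-→d6:-→d7:-→d8:-→d9:-→d10:-→d11:-→d12:H4  best=H4
  del 69.0.0.0/8 (clear depth 8)
  ? 69.60.197.213  path d0:-→d1:-→d2:-→d3:-→d4:-→d5:-→d6:-→d7:-→d8:-→d9:-→d10:-→d11:-→d12:H3→d13:-→d14:H1  best=H1
  ? 214.48.1.70  path d0:-→d1:-→d2:-→d3:-→d4:-→d5:-→d6:-→d7:-→d8:-→d9:-→d10:-→d11:-→d12:H4  best=H4
  add 69.60.144.0/20 -> H5 at depth 20
  ? 69.60.23.148  path d0:-→d1:-→d2:-→d3:-→d4:-→d5:-→d6:-→d7:-→d8:-→d9:-→d10:-→d11:-→d12:H3→d13:-→d14:H1→d15:-→d16:-  best=H1
  add 214.50.123.205/32 -> H5 at depth 32
  ? 214.50.123.205  path d0:-→d1:-→d2:-→d3:-→d4:-→d5:-→d6:-→d7:-→d8:-→d9:-→d10:-→d11:-→d12:H4→d13:-→d14:-→d15:-→d16:-→d17:-→d18:-→d19:-→d20:-→d21:-→d22:-→d23:-→d24:-→d25:-→d26:-→d27:-→d28:-→d29:-→d30:-→d31:-→d32:H5  best=H5
  add 69.60.146.169/32 -> H5 at depth 32
  ? 19.129.249.149  path d0:-→d1:-  best=no-route
  add 214.0.0.0/8 -> H1 at depth 8
  add 214.50.96.0/19 -> H4 at depth 19
  ? 69.60.146.169  path d0:-→d1:-→d2:-→d3:-→d4:-→d5:-→d6:-→d7:-→d8:-→d9:-→d10:-→d11:-→d12:H3→d13:-→d14:H1→d15:-→d16:-→d17:-→d18:-→d19:-→d20:H5→d21:-→d22:-→d23:-→d24:-→d25:-→d26:-→d27:-→d28:-→d29:-→d30:-→d31:-→d32:H5  best=H5
  del 69.48.0.0/12 (clear depth 12)
  ? 214.55.233.76  path d0:-→d1:-→d2:-→d3:-→d4:-→d5:-→d6:-→d7:-→d8:H1→d9:-→d10:-→d11:-→d12:H4→d13:-  best=H4
  ? 214.50.96.112  path d0:-→d1:-→d2:-→d3:-→d4:-→d5:-→d6:-→d7:-→d8:H1→d9:-→d10:-→d11:-→d12:H4→d13:-→d14:-→d15:-→d16:-→d17:-→d18:-→d19:H4  best=H4
  add 214.50.123.192/28 -> H3 at depth 28
  add 69.48.0.0/12 -> H2 at depth 12
  ? 69.60.144.13  path d0:-→d1:-→d2:-→d3:-→d4:-→d5:-→d6:-→d7:-→d8:-→d9:-→d10:-→d11:-→d12:H2→d13:-→d14:H1→d15:-→d16:-→d17:-→d18:-→d19:-→d20:H5→d21:-→d22:-  best=H5
  add 214.50.123.205/32 -> H2 at depth 32
  ? 69.60.146.169  path d0:-→d1:-→d2:-→d3:-→d4:-→d5:-→d6:-→d7:-→d8:-→d9:-→d10:-→d11:-→d12:H2→d13:-→d14:H1→d15:-→d16:-→d17:-→d18:-→d19:-→d20:H5→d21:-→d22:-→d23:-→d24:-→d25:-→d26:-→d27:-→d28:-→d29:-→d30:-→d31:-→d32:H5  best=H5
  del 69.48.0.0/12 (clear depth 12)
  del 69.60.146.169/32 (clear depth 32)
  ? 69.60.144.0  path d0:-→d1:-→d2:-→d3:-→d4:-→d5:-→d6:-→d7:-→d8:-→d9:-→d10:-→d11:-→d12:-→d13:-→d14:H1→d15:-→d16:-→d17:-→d18:-→d19:-→d20:H5→d21:-→d22:-  best=H5
  ? 214.50.123.205  path d0:-→d1:-→d2:-→d3:-→d4:-→d5:-→d6:-→d7:-→d8:H1→d9:-→d10:-→d11:-→d12:H4→d13:-→d14:-→d15:-→d16:-→d17:-→d18:-→d19:H4→d20:-→d21:-→d22:-→d23:-→d24:-→d25:-→d26:-→d27:-→d28:H3→d29:-→d30:-→d31:-→d32:H2  best=H2
  add 64.0.0.0/4 -> H0 at depth 4

== LOOKUPS ==
["H4","H4","H4","H4","H4","H1","H4","H1","H4","H1","H5","no-route","H5","H4","H4","H5","H5","H5","H2"]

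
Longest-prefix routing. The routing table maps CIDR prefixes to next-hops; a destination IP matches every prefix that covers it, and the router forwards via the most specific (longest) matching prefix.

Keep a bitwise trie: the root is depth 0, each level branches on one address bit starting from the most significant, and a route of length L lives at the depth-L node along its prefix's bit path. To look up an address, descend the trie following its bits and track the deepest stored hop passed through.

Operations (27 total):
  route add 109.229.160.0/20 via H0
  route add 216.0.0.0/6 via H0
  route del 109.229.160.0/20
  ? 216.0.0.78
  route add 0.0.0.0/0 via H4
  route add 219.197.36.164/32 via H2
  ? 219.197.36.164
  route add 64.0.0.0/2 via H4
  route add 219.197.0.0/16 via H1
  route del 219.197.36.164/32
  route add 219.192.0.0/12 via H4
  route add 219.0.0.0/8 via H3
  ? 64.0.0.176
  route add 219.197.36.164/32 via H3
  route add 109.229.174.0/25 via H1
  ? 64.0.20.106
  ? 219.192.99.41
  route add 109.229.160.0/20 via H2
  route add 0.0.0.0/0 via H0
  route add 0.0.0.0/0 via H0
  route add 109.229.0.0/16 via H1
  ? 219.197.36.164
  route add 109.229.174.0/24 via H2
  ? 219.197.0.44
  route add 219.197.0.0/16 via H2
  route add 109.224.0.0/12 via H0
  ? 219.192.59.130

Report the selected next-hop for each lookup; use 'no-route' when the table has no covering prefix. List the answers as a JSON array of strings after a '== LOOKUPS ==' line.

Apply in order:
  + 109.229.160.0/20 (H0) depth=20
  + 216.0.0.0/6 (H0) depth=6
  del 109.229.160.0/20 (clear depth 20)
  Q 216.0.0.78: descend 110110 ; hops seen [H0] ; pick H0
  + 0.0.0.0/0 (H4) depth=0
  + 219.197.36.164/32 (H2) depth=32
  Q 219.197.36.164: descend 11011011110001010010010010100100 ; hops seen [H4,H0,H2] ; pick H2
  + 64.0.0.0/2 (H4) depth=2
  + 219.197.0.0/16 (H1) depth=16
  del 219.197.36.164/32 (clear depth 32)
  + 219.192.0.0/12 (H4) depth=12
  + 219.0.0.0/8 (H3) depth=8
  Q 64.0.0.176: descend 01 ; hops seen [H4,H4] ; pick H4
  + 219.197.36.164/32 (H3) depth=32
  + 109.229.174.0/25 (H1) depth=25
  Q 64.0.20.106: descend 01 ; hops seen [H4,H4] ; pick H4
  Q 219.192.99.41: descend 1101101111000 ; hops seen [H4,H0,H3,H4] ; pick H4
  + 109.229.160.0/20 (H2) depth=20
  + 0.0.0.0/0 (H0) depth=0
  + 0.0.0.0/0 (H0) depth=0
  + 109.229.0.0/16 (H1) depth=16
  Q 219.197.36.164: descend 11011011110001010010010010100100 ; hops seen [H0,H0,H3,H4,H1,H3] ; pick H3
  + 109.229.174.0/24 (H2) depth=24
  Q 219.197.0.44: descend 110110111100010100 ; hops seen [H0,H0,H3,H4,H1] ; pick H1
  + 219.197.0.0/16 (H2) depth=16
  + 109.224.0.0/12 (H0) depth=12
  Q 219.192.59.130: descend 1101101111000 ; hops seen [H0,H0,H3,H4] ; pick H4

== LOOKUPS ==
["H0","H2","H4","H4","H4","H3","H1","H4"]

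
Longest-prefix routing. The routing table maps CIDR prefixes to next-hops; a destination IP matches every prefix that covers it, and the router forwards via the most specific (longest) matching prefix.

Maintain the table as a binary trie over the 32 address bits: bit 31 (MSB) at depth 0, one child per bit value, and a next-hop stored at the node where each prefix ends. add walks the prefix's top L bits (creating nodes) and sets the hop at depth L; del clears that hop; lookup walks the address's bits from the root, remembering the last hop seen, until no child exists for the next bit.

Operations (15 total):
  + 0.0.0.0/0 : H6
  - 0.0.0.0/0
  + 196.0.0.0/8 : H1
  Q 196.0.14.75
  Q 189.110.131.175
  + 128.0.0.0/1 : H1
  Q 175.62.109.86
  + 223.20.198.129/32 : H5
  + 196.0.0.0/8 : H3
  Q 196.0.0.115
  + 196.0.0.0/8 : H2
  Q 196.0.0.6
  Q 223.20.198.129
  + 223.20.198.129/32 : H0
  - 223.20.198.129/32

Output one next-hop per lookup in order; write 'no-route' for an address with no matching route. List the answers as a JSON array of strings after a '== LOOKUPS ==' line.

Trace:
  + 0.0.0.0/0 (H6) depth=0
  - 0.0.0.0/0 clear@0
  + 196.0.0.0/8 (H1) depth=8
  Q 196.0.14.75: descend 11000100 ; hops seen [H1] ; pick H1
  Q 189.110.131.175: descend 1 ; hops seen [∅] ; pick no-route
  + 128.0.0.0/1 (H1) depth=1
  Q 175.62.109.86: descend 1 ; hops seen [H1] ; pick H1
  + 223.20.198.129/32 (H5) depth=32
  + 196.0.0.0/8 (H3) depth=8
  Q 196.0.0.115: descend 11000100 ; hops seen [H1,H3] ; pick H3
  + 196.0.0.0/8 (H2) depth=8
  Q 196.0.0.6: descend 11000100 ; hops seen [H1,H2] ; pick H2
  Q 223.20.198.129: descend 11011111000101001100011010000001 ; hops seen [H1,H5] ; pick H5
  + 223.20.198.129/32 (H0) depth=32
  - 223.20.198.129/32 clear@32

== LOOKUPS ==
["H1","no-route","H1","H3","H2","H5"]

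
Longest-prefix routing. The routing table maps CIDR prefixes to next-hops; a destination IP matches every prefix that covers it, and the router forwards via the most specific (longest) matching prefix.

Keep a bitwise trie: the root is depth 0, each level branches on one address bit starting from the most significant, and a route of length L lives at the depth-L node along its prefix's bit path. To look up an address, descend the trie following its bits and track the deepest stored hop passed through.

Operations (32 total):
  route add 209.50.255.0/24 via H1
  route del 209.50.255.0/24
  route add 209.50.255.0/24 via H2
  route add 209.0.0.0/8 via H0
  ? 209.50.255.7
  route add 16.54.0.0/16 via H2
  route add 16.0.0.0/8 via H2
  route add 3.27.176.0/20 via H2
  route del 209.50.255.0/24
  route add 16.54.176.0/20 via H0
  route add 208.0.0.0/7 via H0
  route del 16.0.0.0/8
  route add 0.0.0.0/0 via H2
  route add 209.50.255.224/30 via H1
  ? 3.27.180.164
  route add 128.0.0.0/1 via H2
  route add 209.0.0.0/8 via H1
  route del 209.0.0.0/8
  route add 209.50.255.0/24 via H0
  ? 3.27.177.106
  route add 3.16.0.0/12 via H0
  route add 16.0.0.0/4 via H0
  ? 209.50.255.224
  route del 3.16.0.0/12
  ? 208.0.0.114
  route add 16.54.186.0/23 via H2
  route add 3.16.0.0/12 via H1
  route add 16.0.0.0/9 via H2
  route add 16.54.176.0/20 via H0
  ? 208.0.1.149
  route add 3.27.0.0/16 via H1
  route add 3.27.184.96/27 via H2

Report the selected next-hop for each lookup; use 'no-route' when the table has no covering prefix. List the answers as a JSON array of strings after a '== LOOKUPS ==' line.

Process each operation:
  + 209.50.255.0/24 (H1) depth=24
  del 209.50.255.0/24 (clear depth 24)
  + 209.50.255.0/24 (H2) depth=24
  + 209.0.0.0/8 (H0) depth=8
  Q 209.50.255.7: descend 110100010011001011111111 ; hops seen [H0,H2] ; pick H2
  + 16.54.0.0/16 (H2) depth=16
  + 16.0.0.0/8 (H2) depth=8
  + 3.27.176.0/20 (H2) depth=20
  del 209.50.255.0/24 (clear depth 24)
  + 16.54.176.0/20 (H0) depth=20
  + 208.0.0.0/7 (H0) depth=7
  del 16.0.0.0/8 (clear depth 8)
  + 0.0.0.0/0 (H2) depth=0
  + 209.50.255.224/30 (H1) depth=30
  Q 3.27.180.164: descend 00000011000110111011 ; hops seen [H2,H2] ; pick H2
  + 128.0.0.0/1 (H2) depth=1
  + 209.0.0.0/8 (H1) depth=8
  del 209.0.0.0/8 (clear depth 8)
  + 209.50.255.0/24 (H0) depth=24
  Q 3.27.177.106: descend 00000011000110111011 ; hops seen [H2,H2] ; pick H2
  + 3.16.0.0/12 (H0) depth=12
  + 16.0.0.0/4 (H0) depth=4
  Q 209.50.255.224: descend 110100010011001011111111111000 ; hops seen [H2,H2,H0,H0,H1] ; pick H1
  del 3.16.0.0/12 (clear depth 12)
  Q 208.0.0.114: descend 1101000 ; hops seen [H2,H2,H0] ; pick H0
  + 16.54.186.0/23 (H2) depth=23
  + 3.16.0.0/12 (H1) depth=12
  + 16.0.0.0/9 (H2) depth=9
  + 16.54.176.0/20 (H0) depth=20
  Q 208.0.1.149: descend 1101000 ; hops seen [H2,H2,H0] ; pick H0
  + 3.27.0.0/16 (H1) depth=16
  + 3.27.184.96/27 (H2) depth=27

== LOOKUPS ==
["H2","H2","H2","H1","H0","H0"]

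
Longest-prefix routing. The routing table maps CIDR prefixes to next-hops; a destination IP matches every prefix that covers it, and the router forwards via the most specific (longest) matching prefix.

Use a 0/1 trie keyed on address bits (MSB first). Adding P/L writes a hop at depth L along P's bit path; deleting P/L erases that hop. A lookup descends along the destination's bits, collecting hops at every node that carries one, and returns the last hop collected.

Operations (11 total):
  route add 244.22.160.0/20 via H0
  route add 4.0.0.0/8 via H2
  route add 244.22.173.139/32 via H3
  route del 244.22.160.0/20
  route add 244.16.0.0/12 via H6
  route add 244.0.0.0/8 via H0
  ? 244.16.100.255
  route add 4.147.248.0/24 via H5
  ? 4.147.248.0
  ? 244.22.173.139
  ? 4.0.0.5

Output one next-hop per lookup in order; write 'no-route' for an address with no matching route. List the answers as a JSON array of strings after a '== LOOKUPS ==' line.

Process each operation:
  + 244.22.160.0/20 (H0) depth=20
  + 4.0.0.0/8 (H2) depth=8
  + 244.22.173.139/32 (H3) depth=32
  del 244.22.160.0/20 (clear depth 20)
  + 244.16.0.0/12 (H6) depth=12
  + 244.0.0.0/8 (H0) depth=8
  lookup 244.16.100.255: bits 1111010000010 walk d0:-→d1:-→d2:-→d3:-→d4:-→d5:-→d6:-→d7:-→d8:H0→d9:-→d10:-→d11:-→d12:H6→d13:- -> H6
  + 4.147.248.0/24 (H5) depth=24
  lookup 4.147.248.0: bits 000001001001001111111000 walk d0:-→d1:-→d2:-→d3:-→d4:-→d5:-→d6:-→d7:-→d8:H2→d9:-→d10:-→d11:-→d12:-→d13:-→d14:-→d15:-→d16:-→d17:-→d18:-→d19:-→d20:-→d21:-→d22:-→d23:-→d24:H5 -> H5
  lookup 244.22.173.139: bits 11110100000101101010110110001011 walk d0:-→d1:-→d2:-→d3:-→d4:-→d5:-→d6:-→d7:-→d8:H0→d9:-→d10:-→d11:-→d12:H6→d13:-→d14:-→d15:-→d16:-→d17:-→d18:-→d19:-→d20:-→d21:-→d22:-→d23:-→d24:-→d25:-→d26:-→d27:-→d28:-→d29:-→d30:-→d31:-→d32:H3 -> H3
  lookup 4.0.0.5: bits 00000100 walk d0:-→d1:-→d2:-→d3:-→d4:-→d5:-→d6:-→d7:-→d8:H2 -> H2

== LOOKUPS ==
["H6","H5","H3","H2"]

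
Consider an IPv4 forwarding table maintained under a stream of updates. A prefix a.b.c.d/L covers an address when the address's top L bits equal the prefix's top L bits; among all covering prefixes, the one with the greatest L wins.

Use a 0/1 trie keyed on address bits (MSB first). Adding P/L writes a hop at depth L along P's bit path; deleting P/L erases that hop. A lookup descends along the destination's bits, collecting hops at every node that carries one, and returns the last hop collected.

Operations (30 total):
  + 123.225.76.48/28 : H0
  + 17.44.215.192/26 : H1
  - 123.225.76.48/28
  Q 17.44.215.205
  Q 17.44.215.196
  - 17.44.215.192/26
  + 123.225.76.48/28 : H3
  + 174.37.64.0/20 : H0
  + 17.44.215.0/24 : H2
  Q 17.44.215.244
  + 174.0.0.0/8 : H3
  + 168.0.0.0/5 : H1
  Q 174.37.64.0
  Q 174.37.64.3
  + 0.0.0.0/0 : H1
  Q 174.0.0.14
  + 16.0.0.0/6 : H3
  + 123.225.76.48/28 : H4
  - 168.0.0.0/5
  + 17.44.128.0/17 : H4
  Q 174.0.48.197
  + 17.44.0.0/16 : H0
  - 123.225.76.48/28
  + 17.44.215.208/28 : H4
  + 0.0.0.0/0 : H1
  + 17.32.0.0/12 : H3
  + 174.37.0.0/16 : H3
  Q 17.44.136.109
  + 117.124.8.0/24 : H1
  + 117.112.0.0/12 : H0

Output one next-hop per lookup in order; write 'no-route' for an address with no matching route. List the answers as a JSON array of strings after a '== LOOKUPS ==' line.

Process each operation:
  add 123.225.76.48/28 -> H0 at depth 28
  add 17.44.215.192/26 -> H1 at depth 26
  - 123.225.76.48/28 clear@28
  lookup 17.44.215.205: bits 00010001001011001101011111 walk d0:-→d1:-→d2:-→d3:-→d4:-→d5:-→d6:-→d7:-→d8:-→d9:-→d10:-→d11:-→d12:-→d13:-→d14:-→d15:-→d16:-→d17:-→d18:-→d19:-→d20:-→d21:-→d22:-→d23:-→d24:-→d25:-→d26:H1 -> H1
  lookup 17.44.215.196: bits 00010001001011001101011111 walk d0:-→d1:-→d2:-→d3:-→d4:-→d5:-→d6:-→d7:-→d8:-→d9:-→d10:-→d11:-→d12:-→d13:-→d14:-→d15:-→d16:-→d17:-→d18:-→d19:-→d20:-→d21:-→d22:-→d23:-→d24:-→d25:-→d26:H1 -> H1
  - 17.44.215.192/26 clear@26
  add 123.225.76.48/28 -> H3 at depth 28
  add 174.37.64.0/20 -> H0 at depth 20
  add 17.44.215.0/24 -> H2 at depth 24
  lookup 17.44.215.244: bits 00010001001011001101011111 walk d0:-→d1:-→d2:-→d3:-→d4:-→d5:-→d6:-→d7:-→d8:-→d9:-→d10:-→d11:-→d12:-→d13:-→d14:-→d15:-→d16:-→d17:-→d18:-→d19:-→d20:-→d21:-→d22:-→d23:-→d24:H2→d25:-→d26:- -> H2
  add 174.0.0.0/8 -> H3 at depth 8
  add 168.0.0.0/5 -> H1 at depth 5
  lookup 174.37.64.0: bits 10101110001001010100 walk d0:-→d1:-→d2:-→d3:-→d4:-→d5:H1→d6:-→d7:-→d8:H3→d9:-→d10:-→d11:-→d12:-→d13:-→d14:-→d15:-→d16:-→d17:-→d18:-→d19:-→d20:H0 -> H0
  lookup 174.37.64.3: bits 10101110001001010100 walk d0:-→d1:-→d2:-→d3:-→d4:-→d5:H1→d6:-→d7:-→d8:H3→d9:-→d10:-→d11:-→d12:-→d13:-→d14:-→d15:-→d16:-→d17:-→d18:-→d19:-→d20:H0 -> H0
  add 0.0.0.0/0 -> H1 at depth 0
  lookup 174.0.0.14: bits 1010111000 walk d0:H1→d1:-→d2:-→d3:-→d4:-→d5:H1→d6:-→d7:-→d8:H3→d9:-→d10:- -> H3
  add 16.0.0.0/6 -> H3 at depth 6
  add 123.225.76.48/28 -> H4 at depth 28
  - 168.0.0.0/5 clear@5
  add 17.44.128.0/17 -> H4 at depth 17
  lookup 174.0.48.197: bits 1010111000 walk d0:H1→d1:-→d2:-→d3:-→d4:-→d5:-→d6:-→d7:-→d8:H3→d9:-→d10:- -> H3
  add 17.44.0.0/16 -> H0 at depth 16
  - 123.225.76.48/28 clear@28
  add 17.44.215.208/28 -> H4 at depth 28
  add 0.0.0.0/0 -> H1 at depth 0
  add 17.32.0.0/12 -> H3 at depth 12
  add 174.37.0.0/16 -> H3 at depth 16
  lookup 17.44.136.109: bits 00010001001011001 walk d0:H1→d1:-→d2:-→d3:-→d4:-→d5:-→d6:H3→d7:-→d8:-→d9:-→d10:-→d11:-→d12:H3→d13:-→d14:-→d15:-→d16:H0→d17:H4 -> H4
  add 117.124.8.0/24 -> H1 at depth 24
  add 117.112.0.0/12 -> H0 at depth 12

== LOOKUPS ==
["H1","H1","H2","H0","H0","H3","H3","H4"]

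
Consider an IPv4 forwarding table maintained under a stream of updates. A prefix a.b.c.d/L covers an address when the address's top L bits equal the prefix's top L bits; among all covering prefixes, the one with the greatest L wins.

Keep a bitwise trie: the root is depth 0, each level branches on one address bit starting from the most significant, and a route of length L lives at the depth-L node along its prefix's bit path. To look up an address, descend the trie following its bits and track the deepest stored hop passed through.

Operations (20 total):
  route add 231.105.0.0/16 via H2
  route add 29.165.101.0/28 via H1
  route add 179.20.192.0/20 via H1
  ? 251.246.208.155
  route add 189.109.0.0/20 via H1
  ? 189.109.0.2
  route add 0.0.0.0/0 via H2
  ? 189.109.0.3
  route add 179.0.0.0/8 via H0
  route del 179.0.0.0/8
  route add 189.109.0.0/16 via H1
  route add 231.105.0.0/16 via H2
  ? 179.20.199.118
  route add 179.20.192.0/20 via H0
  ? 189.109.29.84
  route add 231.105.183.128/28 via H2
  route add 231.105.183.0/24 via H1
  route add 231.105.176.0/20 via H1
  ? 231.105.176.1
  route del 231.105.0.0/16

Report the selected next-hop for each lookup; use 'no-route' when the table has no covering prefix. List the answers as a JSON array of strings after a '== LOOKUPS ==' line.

Process each operation:
  + 231.105.0.0/16 (H2) depth=16
  + 29.165.101.0/28 (H1) depth=28
  + 179.20.192.0/20 (H1) depth=20
  ? 251.246.208.155  path d0:-→d1:-→d2:-→d3:-  best=no-route
  + 189.109.0.0/20 (H1) depth=20
  ? 189.109.0.2  path d0:-→d1:-→d2:-→d3:-→d4:-→d5:-→d6:-→d7:-→d8:-→d9:-→d10:-→d11:-→d12:-→d13:-→d14:-→d15:-→d16:-→d17:-→d18:-→d19:-→d20:H1  best=H1
  + 0.0.0.0/0 (H2) depth=0
  ? 189.109.0.3  path d0:H2→d1:-→d2:-→d3:-→d4:-→d5:-→d6:-→d7:-→d8:-→d9:-→d10:-→d11:-→d12:-→d13:-→d14:-→d15:-→d16:-→d17:-→d18:-→d19:-→d20:H1  best=H1
  + 179.0.0.0/8 (H0) depth=8
  del 179.0.0.0/8 (clear depth 8)
  + 189.109.0.0/16 (H1) depth=16
  + 231.105.0.0/16 (H2) depth=16
  ? 179.20.199.118  path d0:H2→d1:-→d2:-→d3:-→d4:-→d5:-→d6:-→d7:-→d8:-→d9:-→d10:-→d11:-→d12:-→d13:-→d14:-→d15:-→d16:-→d17:-→d18:-→d19:-→d20:H1  best=H1
  + 179.20.192.0/20 (H0) depth=20
  ? 189.109.29.84  path d0:H2→d1:-→d2:-→d3:-→d4:-→d5:-→d6:-→d7:-→d8:-→d9:-→d10:-→d11:-→d12:-→d13:-→d14:-→d15:-→d16:H1→d17:-→d18:-→d19:-  best=H1
  + 231.105.183.128/28 (H2) depth=28
  + 231.105.183.0/24 (H1) depth=24
  + 231.105.176.0/20 (H1) depth=20
  ? 231.105.176.1  path d0:H2→d1:-→d2:-→d3:-→d4:-→d5:-→d6:-→d7:-→d8:-→d9:-→d10:-→d11:-→d12:-→d13:-→d14:-→d15:-→d16:H2→d17:-→d18:-→d19:-→d20:H1→d21:-  best=H1
  del 231.105.0.0/16 (clear depth 16)

== LOOKUPS ==
["no-route","H1","H1","H1","H1","H1"]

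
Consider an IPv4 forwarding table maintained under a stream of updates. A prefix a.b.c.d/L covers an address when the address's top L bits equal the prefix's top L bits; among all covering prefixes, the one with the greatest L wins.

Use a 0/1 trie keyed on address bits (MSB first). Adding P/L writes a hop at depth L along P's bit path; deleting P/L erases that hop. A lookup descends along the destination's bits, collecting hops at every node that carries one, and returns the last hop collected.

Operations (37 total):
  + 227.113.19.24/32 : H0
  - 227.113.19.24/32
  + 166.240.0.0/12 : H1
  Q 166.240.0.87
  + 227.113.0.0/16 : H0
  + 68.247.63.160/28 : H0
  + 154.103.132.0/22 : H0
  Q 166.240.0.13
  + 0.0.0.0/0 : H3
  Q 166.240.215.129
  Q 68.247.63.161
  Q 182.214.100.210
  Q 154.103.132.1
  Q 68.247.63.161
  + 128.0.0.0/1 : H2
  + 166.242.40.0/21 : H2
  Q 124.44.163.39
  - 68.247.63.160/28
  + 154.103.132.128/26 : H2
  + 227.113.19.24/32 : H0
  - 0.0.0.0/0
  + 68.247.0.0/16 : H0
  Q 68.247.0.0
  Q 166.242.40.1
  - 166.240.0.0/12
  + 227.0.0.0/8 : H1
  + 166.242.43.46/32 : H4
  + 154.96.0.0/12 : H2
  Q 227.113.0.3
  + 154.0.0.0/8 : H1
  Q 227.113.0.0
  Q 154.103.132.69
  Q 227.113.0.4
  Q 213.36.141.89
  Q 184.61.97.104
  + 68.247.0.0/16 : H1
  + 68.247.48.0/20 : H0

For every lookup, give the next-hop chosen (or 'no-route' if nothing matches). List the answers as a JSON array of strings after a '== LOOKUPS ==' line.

Process each operation:
  add 227.113.19.24/32 -> H0 at depth 32
  - 227.113.19.24/32 clear@32
  add 166.240.0.0/12 -> H1 at depth 12
  ? 166.240.0.87  path d0:-→d1:-→d2:-→d3:-→d4:-→d5:-→d6:-→d7:-→d8:-→d9:-→d10:-→d11:-→d12:H1  best=H1
  add 227.113.0.0/16 -> H0 at depth 16
  add 68.247.63.160/28 -> H0 at depth 28
  add 154.103.132.0/22 -> H0 at depth 22
  ? 166.240.0.13  path d0:-→d1:-→d2:-→d3:-→d4:-→d5:-→d6:-→d7:-→d8:-→d9:-→d10:-→d11:-→d12:H1  best=H1
  add 0.0.0.0/0 -> H3 at depth 0
  ? 166.240.215.129  path d0:H3→d1:-→d2:-→d3:-→d4:-→d5:-→d6:-→d7:-→d8:-→d9:-→d10:-→d11:-→d12:H1  best=H1
  ? 68.247.63.161  path d0:H3→d1:-→d2:-→d3:-→d4:-→d5:-→d6:-→d7:-→d8:-→d9:-→d10:-→d11:-→d12:-→d13:-→d14:-→d15:-→d16:-→d17:-→d18:-→d19:-→d20:-→d21:-→d22:-→d23:-→d24:-→d25:-→d26:-→d27:-→d28:H0  best=H0
  ? 182.214.100.210  path d0:H3→d1:-→d2:-→d3:-  best=H3
  ? 154.103.132.1  path d0:H3→d1:-→d2:-→d3:-→d4:-→d5:-→d6:-→d7:-→d8:-→d9:-→d10:-→d11:-→d12:-→d13:-→d14:-→d15:-→d16:-→d17:-→d18:-→d19:-→d20:-→d21:-→d22:H0  best=H0
  ? 68.247.63.161  path d0:H3→d1:-→d2:-→d3:-→d4:-→d5:-→d6:-→d7:-→d8:-→d9:-→d10:-→d11:-→d12:-→d13:-→d14:-→d15:-→d16:-→d17:-→d18:-→d19:-→d20:-→d21:-→d22:-→d23:-→d24:-→d25:-→d26:-→d27:-→d28:H0  best=H0
  add 128.0.0.0/1 -> H2 at depth 1
  add 166.242.40.0/21 -> H2 at depth 21
  ? 124.44.163.39  path d0:H3→d1:-→d2:-  best=H3
  - 68.247.63.160/28 clear@28
  add 154.103.132.128/26 -> H2 at depth 26
  add 227.113.19.24/32 -> H0 at depth 32
  - 0.0.0.0/0 clear@0
  add 68.247.0.0/16 -> H0 at depth 16
  ? 68.247.0.0  path d0:-→d1:-→d2:-→d3:-→d4:-→d5:-→d6:-→d7:-→d8:-→d9:-→d10:-→d11:-→d12:-→d13:-→d14:-→d15:-→d16:H0→d17:-→d18:-  best=H0
  ? 166.242.40.1  path d0:-→d1:H2→d2:-→d3:-→d4:-→d5:-→d6:-→d7:-→d8:-→d9:-→d10:-→d11:-→d12:H1→d13:-→d14:-→d15:-→d16:-→d17:-→d18:-→d19:-→d20:-→d21:H2  best=H2
  - 166.240.0.0/12 clear@12
  add 227.0.0.0/8 -> H1 at depth 8
  add 166.242.43.46/32 -> H4 at depth 32
  add 154.96.0.0/12 -> H2 at depth 12
  ? 227.113.0.3  path d0:-→d1:H2→d2:-→d3:-→d4:-→d5:-→d6:-→d7:-→d8:H1→d9:-→d10:-→d11:-→d12:-→d13:-→d14:-→d15:-→d16:H0→d17:-→d18:-→d19:-  best=H0
  add 154.0.0.0/8 -> H1 at depth 8
  ? 227.113.0.0  path d0:-→d1:H2→d2:-→d3:-→d4:-→d5:-→d6:-→d7:-→d8:H1→d9:-→d10:-→d11:-→d12:-→d13:-→d14:-→d15:-→d16:H0→d17:-→d18:-→d19:-  best=H0
  ? 154.103.132.69  path d0:-→d1:H2→d2:-→d3:-→d4:-→d5:-→d6:-→d7:-→d8:H1→d9:-→d10:-→d11:-→d12:H2→d13:-→d14:-→d15:-→d16:-→d17:-→d18:-→d19:-→d20:-→d21:-→d22:H0→d23:-→d24:-  best=H0
  ? 227.113.0.4  path d0:-→d1:H2→d2:-→d3:-→d4:-→d5:-→d6:-→d7:-→d8:H1→d9:-→d10:-→d11:-→d12:-→d13:-→d14:-→d15:-→d16:H0→d17:-→d18:-→d19:-  best=H0
  ? 213.36.141.89  path d0:-→d1:H2→d2:-  best=H2
  ? 184.61.97.104  path d0:-→d1:H2→d2:-→d3:-  best=H2
  add 68.247.0.0/16 -> H1 at depth 16
  add 68.247.48.0/20 -> H0 at depth 20

== LOOKUPS ==
["H1","H1","H1","H0","H3","H0","H0","H3","H0","H2","H0","H0","H0","H0","H2","H2"]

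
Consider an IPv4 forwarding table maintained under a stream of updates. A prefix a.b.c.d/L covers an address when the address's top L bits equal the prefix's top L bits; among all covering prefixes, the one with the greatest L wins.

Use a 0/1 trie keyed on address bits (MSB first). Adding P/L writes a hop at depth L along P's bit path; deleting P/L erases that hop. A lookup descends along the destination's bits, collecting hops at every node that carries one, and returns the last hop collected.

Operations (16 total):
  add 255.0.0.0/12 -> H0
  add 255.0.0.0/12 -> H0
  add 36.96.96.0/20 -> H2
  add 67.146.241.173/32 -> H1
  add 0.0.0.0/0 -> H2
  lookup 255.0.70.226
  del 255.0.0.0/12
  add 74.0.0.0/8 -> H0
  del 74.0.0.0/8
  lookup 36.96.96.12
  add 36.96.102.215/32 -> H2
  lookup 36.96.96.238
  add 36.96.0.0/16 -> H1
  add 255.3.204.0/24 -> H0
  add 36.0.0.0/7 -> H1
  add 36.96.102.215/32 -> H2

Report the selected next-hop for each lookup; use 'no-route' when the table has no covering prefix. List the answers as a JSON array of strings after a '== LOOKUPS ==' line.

Trace:
  + 255.0.0.0/12 (H0) depth=12
  + 255.0.0.0/12 (H0) depth=12
  + 36.96.96.0/20 (H2) depth=20
  + 67.146.241.173/32 (H1) depth=32
  + 0.0.0.0/0 (H2) depth=0
  lookup 255.0.70.226: bits 111111110000 walk d0:H2→d1:-→d2:-→d3:-→d4:-→d5:-→d6:-→d7:-→d8:-→d9:-→d10:-→d11:-→d12:H0 -> H0
  del 255.0.0.0/12 (clear depth 12)
  + 74.0.0.0/8 (H0) depth=8
  del 74.0.0.0/8 (clear depth 8)
  lookup 36.96.96.12: bits 00100100011000000110 walk d0:H2→d1:-→d2:-→d3:-→d4:-→d5:-→d6:-→d7:-→d8:-→d9:-→d10:-→d11:-→d12:-→d13:-→d14:-→d15:-→d16:-→d17:-→d18:-→d19:-→d20:H2 -> H2
  + 36.96.102.215/32 (H2) depth=32
  lookup 36.96.96.238: bits 001001000110000001100 walk d0:H2→d1:-→d2:-→d3:-→d4:-→d5:-→d6:-→d7:-→d8:-→d9:-→d10:-→d11:-→d12:-→d13:-→d14:-→d15:-→d16:-→d17:-→d18:-→d19:-→d20:H2→d21:- -> H2
  + 36.96.0.0/16 (H1) depth=16
  + 255.3.204.0/24 (H0) depth=24
  + 36.0.0.0/7 (H1) depth=7
  + 36.96.102.215/32 (H2) depth=32

== LOOKUPS ==
["H0","H2","H2"]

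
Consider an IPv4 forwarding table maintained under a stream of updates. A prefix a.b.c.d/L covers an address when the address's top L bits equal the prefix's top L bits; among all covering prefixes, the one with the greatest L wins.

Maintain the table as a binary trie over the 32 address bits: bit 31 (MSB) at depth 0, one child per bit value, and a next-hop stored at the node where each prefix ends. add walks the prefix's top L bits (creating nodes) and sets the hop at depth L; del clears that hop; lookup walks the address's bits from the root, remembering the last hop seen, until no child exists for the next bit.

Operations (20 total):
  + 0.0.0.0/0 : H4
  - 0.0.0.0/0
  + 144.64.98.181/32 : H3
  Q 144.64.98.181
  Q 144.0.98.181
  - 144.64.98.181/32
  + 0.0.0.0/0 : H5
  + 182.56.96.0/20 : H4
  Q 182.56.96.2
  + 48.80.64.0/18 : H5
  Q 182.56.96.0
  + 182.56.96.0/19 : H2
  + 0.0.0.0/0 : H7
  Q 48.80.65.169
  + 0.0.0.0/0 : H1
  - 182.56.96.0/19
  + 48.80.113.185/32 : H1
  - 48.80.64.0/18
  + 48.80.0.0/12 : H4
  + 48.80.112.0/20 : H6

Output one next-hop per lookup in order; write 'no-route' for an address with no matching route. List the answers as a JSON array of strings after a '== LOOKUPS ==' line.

Apply in order:
  add 0.0.0.0/0 -> H4 at depth 0
  - 0.0.0.0/0 clear@0
  add 144.64.98.181/32 -> H3 at depth 32
  lookup 144.64.98.181: bits 10010000010000000110001010110101 walk d0:-→d1:-→d2:-→d3:-→d4:-→d5:-→d6:-→d7:-→d8:-→d9:-→d10:-→d11:-→d12:-→d13:-→d14:-→d15:-→d16:-→d17:-→d18:-→d19:-→d20:-→d21:-→d22:-→d23:-→d24:-→d25:-→d26:-→d27:-→d28:-→d29:-→d30:-→d31:-→d32:H3 -> H3
  lookup 144.0.98.181: bits 100100000 walk d0:-→d1:-→d2:-→d3:-→d4:-→d5:-→d6:-→d7:-→d8:-→d9:- -> no-route
  - 144.64.98.181/32 clear@32
  add 0.0.0.0/0 -> H5 at depth 0
  add 182.56.96.0/20 -> H4 at depth 20
  lookup 182.56.96.2: bits 10110110001110000110 walk d0:H5→d1:-→d2:-→d3:-→d4:-→d5:-→d6:-→d7:-→d8:-→d9:-→d10:-→d11:-→d12:-→d13:-→d14:-→d15:-→d16:-→d17:-→d18:-→d19:-→d20:H4 -> H4
  add 48.80.64.0/18 -> H5 at depth 18
  lookup 182.56.96.0: bits 10110110001110000110 walk d0:H5→d1:-→d2:-→d3:-→d4:-→d5:-→d6:-→d7:-→d8:-→d9:-→d10:-→d11:-→d12:-→d13:-→d14:-→d15:-→d16:-→d17:-→d18:-→d19:-→d20:H4 -> H4
  add 182.56.96.0/19 -> H2 at depth 19
  add 0.0.0.0/0 -> H7 at depth 0
  lookup 48.80.65.169: bits 001100000101000001 walk d0:H7→d1:-→d2:-→d3:-→d4:-→d5:-→d6:-→d7:-→d8:-→d9:-→d10:-→d11:-→d12:-→d13:-→d14:-→d15:-→d16:-→d17:-→d18:H5 -> H5
  add 0.0.0.0/0 -> H1 at depth 0
  - 182.56.96.0/19 clear@19
  add 48.80.113.185/32 -> H1 at depth 32
  - 48.80.64.0/18 clear@18
  add 48.80.0.0/12 -> H4 at depth 12
  add 48.80.112.0/20 -> H6 at depth 20

== LOOKUPS ==
["H3","no-route","H4","H4","H5"]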